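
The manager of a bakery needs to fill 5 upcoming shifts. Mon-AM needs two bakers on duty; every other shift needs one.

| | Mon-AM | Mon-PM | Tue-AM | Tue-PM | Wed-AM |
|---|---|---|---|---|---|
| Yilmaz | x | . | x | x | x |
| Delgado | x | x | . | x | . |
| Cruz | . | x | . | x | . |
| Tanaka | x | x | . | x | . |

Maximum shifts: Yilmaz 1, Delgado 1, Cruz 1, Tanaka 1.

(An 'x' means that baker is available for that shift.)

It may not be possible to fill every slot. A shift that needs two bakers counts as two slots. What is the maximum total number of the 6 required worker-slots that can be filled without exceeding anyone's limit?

Total capacity across all bakers is 1+1+1+1 = 4, and 6 slots are needed, so at most 4 can be filled.
An assignment achieving 4: Mon-AM→Delgado+Tanaka, Mon-PM→Cruz, Tue-AM→Yilmaz.
Loads: Yilmaz 1/1, Delgado 1/1, Cruz 1/1, Tanaka 1/1.

4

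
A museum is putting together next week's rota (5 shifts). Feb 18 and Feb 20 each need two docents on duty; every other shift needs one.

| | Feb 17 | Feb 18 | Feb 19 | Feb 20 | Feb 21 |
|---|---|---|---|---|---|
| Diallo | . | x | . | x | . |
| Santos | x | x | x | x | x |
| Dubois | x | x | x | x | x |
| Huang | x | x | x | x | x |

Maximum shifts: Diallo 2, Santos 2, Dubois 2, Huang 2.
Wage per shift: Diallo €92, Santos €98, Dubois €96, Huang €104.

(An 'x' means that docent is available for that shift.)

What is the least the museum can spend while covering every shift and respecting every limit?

€676

Picking the cheapest available docent for each shift independently would cost €664, but that ignores the shift limits.
An optimal schedule: Feb 17→Santos, Feb 18→Diallo+Dubois, Feb 19→Santos, Feb 20→Diallo+Huang, Feb 21→Dubois.
Total: 98 + 92 + 96 + 98 + 92 + 104 + 96 = €676.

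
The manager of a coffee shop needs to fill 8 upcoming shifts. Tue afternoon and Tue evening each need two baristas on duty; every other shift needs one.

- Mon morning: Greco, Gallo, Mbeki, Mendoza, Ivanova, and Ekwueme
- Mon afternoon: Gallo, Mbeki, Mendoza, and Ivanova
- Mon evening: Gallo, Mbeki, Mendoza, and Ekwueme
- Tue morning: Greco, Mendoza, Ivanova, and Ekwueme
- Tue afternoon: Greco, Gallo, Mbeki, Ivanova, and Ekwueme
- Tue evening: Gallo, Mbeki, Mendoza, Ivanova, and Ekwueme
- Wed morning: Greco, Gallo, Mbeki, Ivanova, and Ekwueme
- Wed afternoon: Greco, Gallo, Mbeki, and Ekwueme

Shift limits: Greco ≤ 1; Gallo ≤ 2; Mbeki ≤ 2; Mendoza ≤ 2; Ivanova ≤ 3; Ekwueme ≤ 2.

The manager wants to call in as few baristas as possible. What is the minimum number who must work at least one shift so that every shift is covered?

10 slots to fill and no one can take more than 3, so at least ⌈10/3⌉ = 4 baristas are needed.
Any 4 baristas together have capacity at most 3+2+2+2 = 9 < 10 slots, so 4 can never suffice.
Greco, Gallo, Mbeki, Mendoza, and Ivanova alone can cover everything: Mon morning→Mendoza, Mon afternoon→Mbeki, Mon evening→Gallo, Tue morning→Greco, Tue afternoon→Mbeki+Ivanova, Tue evening→Mendoza+Ivanova, Wed morning→Ivanova, Wed afternoon→Gallo.

5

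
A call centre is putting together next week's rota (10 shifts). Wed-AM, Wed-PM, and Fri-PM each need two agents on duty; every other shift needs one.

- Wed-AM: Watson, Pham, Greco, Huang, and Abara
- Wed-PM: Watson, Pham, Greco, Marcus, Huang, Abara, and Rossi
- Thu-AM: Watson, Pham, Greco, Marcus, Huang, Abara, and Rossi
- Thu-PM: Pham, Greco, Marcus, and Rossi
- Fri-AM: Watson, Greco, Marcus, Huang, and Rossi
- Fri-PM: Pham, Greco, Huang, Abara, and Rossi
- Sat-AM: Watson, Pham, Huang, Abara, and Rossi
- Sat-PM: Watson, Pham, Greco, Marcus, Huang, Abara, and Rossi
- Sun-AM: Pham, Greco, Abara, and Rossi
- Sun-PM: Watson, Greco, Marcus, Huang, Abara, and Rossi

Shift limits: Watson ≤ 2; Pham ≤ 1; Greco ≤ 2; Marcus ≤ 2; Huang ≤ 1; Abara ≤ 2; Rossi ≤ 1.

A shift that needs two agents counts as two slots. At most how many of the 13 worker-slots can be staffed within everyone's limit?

Total capacity across all agents is 2+1+2+2+1+2+1 = 11, and 13 slots are needed, so at most 11 can be filled.
An assignment achieving 11: Wed-AM→Watson+Greco, Wed-PM→Marcus+Rossi, Thu-PM→Pham, Fri-AM→Watson, Fri-PM→Huang+Abara, Sat-AM→Abara, Sun-AM→Greco, Sun-PM→Marcus.
Loads: Watson 2/2, Pham 1/1, Greco 2/2, Marcus 2/2, Huang 1/1, Abara 2/2, Rossi 1/1.

11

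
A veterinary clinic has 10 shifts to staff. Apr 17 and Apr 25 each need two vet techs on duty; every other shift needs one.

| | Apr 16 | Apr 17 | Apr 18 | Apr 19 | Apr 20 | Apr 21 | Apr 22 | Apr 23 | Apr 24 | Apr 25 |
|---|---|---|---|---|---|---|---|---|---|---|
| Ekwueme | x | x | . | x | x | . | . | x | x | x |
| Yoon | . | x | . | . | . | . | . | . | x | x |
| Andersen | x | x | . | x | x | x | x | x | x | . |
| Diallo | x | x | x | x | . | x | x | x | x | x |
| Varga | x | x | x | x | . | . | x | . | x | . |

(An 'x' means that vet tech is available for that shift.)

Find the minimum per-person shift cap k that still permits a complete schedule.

3

With 5 vet techs and 12 worker-slots to fill, someone must work at least ⌈12/5⌉ = 3 shifts, so k ≥ 3.
k = 3 works: Apr 16→Andersen, Apr 17→Yoon+Diallo, Apr 18→Diallo, Apr 19→Diallo, Apr 20→Ekwueme, Apr 21→Andersen, Apr 22→Andersen, Apr 23→Ekwueme, Apr 24→Yoon, Apr 25→Ekwueme+Yoon.
Loads: Ekwueme 3, Yoon 3, Andersen 3, Diallo 3, Varga 0 — all ≤ 3.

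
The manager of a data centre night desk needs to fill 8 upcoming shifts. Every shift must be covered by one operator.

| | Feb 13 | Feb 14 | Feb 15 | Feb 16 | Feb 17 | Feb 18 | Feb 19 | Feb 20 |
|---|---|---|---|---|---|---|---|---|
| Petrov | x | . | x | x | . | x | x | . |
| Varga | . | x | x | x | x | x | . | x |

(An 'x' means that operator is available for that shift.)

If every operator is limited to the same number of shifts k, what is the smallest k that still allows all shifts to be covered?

With 2 operators and 8 worker-slots to fill, someone must work at least ⌈8/2⌉ = 4 shifts, so k ≥ 4.
k = 4 works: Feb 13→Petrov, Feb 14→Varga, Feb 15→Petrov, Feb 16→Petrov, Feb 17→Varga, Feb 18→Varga, Feb 19→Petrov, Feb 20→Varga.
Loads: Petrov 4, Varga 4 — all ≤ 4.

4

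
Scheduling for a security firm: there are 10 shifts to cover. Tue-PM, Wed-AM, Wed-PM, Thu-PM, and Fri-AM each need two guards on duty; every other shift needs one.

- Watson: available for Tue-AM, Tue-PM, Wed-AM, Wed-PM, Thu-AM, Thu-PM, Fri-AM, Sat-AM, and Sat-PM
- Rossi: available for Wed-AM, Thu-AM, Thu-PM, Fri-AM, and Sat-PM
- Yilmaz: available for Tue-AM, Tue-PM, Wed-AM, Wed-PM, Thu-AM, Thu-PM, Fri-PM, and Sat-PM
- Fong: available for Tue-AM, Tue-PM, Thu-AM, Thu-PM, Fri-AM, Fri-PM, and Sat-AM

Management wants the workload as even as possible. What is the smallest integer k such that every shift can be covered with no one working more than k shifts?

With 4 guards and 15 worker-slots to fill, someone must work at least ⌈15/4⌉ = 4 shifts, so k ≥ 4.
k = 4 works: Tue-AM→Watson, Tue-PM→Watson+Yilmaz, Wed-AM→Rossi+Yilmaz, Wed-PM→Watson+Yilmaz, Thu-AM→Fong, Thu-PM→Rossi+Fong, Fri-AM→Rossi+Fong, Fri-PM→Yilmaz, Sat-AM→Watson, Sat-PM→Rossi.
Loads: Watson 4, Rossi 4, Yilmaz 4, Fong 3 — all ≤ 4.

4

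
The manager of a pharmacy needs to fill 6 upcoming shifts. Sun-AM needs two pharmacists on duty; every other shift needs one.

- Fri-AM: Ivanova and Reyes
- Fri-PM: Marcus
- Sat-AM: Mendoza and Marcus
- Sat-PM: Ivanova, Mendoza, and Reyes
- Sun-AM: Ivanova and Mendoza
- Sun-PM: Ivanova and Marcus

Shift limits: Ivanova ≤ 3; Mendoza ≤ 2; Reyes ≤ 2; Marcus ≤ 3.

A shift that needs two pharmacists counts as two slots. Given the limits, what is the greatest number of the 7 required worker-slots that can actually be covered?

7

Total capacity across all pharmacists is 3+2+2+3 = 10, and 7 slots are needed, so at most 7 can be filled.
An assignment achieving 7: Fri-AM→Ivanova, Fri-PM→Marcus, Sat-AM→Mendoza, Sat-PM→Reyes, Sun-AM→Ivanova+Mendoza, Sun-PM→Ivanova.
Loads: Ivanova 3/3, Mendoza 2/2, Reyes 1/2, Marcus 1/3.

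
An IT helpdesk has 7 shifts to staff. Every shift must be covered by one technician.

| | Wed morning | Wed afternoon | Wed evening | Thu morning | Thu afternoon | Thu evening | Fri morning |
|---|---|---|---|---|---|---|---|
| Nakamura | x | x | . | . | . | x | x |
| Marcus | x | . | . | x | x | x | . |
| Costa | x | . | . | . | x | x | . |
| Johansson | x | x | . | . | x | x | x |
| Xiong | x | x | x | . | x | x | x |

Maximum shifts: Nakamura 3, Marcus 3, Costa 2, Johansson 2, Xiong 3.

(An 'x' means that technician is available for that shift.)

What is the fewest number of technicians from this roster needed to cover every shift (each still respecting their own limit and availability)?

7 slots to fill and no one can take more than 3, so at least ⌈7/3⌉ = 3 technicians are needed.
Nakamura, Marcus, and Xiong alone can cover everything: Wed morning→Nakamura, Wed afternoon→Nakamura, Wed evening→Xiong, Thu morning→Marcus, Thu afternoon→Marcus, Thu evening→Marcus, Fri morning→Nakamura.

3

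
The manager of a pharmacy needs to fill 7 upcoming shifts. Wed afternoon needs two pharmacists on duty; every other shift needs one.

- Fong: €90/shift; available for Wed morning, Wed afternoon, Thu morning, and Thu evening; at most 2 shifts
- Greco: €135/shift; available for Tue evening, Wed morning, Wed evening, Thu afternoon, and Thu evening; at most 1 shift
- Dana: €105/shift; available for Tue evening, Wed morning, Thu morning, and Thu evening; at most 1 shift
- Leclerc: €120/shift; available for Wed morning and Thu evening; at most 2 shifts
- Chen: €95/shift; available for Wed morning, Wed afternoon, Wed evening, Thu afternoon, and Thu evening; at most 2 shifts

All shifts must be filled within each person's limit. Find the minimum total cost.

Wed afternoon can only be covered by Fong and Chen, so that assignment is forced.
Picking the cheapest available pharmacist for each shift independently would cost €750, but that ignores the shift limits.
An optimal schedule: Tue evening→Dana, Wed morning→Leclerc, Wed afternoon→Fong+Chen, Wed evening→Greco, Thu morning→Fong, Thu afternoon→Chen, Thu evening→Leclerc.
Total: 105 + 120 + 90 + 95 + 135 + 90 + 95 + 120 = €850.

€850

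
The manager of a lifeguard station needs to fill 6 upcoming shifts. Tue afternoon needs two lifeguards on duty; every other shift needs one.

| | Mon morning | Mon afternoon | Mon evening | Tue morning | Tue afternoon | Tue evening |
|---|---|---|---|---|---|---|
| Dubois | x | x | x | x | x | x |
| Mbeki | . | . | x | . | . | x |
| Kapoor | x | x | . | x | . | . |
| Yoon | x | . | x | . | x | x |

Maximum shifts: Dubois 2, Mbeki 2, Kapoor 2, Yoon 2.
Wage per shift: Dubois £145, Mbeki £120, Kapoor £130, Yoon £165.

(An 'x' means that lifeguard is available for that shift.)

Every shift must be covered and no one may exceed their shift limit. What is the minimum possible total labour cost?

Tue afternoon can only be covered by Dubois and Yoon, so that assignment is forced.
Picking the cheapest available lifeguard for each shift independently would cost £940, but that ignores the shift limits.
An optimal schedule: Mon morning→Kapoor, Mon afternoon→Dubois, Mon evening→Mbeki, Tue morning→Kapoor, Tue afternoon→Dubois+Yoon, Tue evening→Mbeki.
Total: 130 + 145 + 120 + 130 + 145 + 165 + 120 = £955.

£955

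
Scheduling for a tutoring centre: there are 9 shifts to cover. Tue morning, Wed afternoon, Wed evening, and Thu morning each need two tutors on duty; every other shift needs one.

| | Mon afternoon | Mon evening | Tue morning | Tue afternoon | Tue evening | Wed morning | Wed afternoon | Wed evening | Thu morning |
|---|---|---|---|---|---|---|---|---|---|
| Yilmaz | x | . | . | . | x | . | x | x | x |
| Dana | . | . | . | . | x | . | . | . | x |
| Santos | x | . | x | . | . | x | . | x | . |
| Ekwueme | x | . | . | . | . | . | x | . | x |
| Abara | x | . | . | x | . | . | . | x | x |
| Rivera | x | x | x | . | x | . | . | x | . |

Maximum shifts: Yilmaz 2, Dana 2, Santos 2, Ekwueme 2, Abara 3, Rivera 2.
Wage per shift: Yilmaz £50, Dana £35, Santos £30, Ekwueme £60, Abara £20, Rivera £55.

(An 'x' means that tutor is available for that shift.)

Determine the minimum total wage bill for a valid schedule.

£520

Mon evening can only be covered by Rivera, so that assignment is forced.
Tue morning can only be covered by Santos and Rivera, so that assignment is forced.
Tue afternoon can only be covered by Abara, so that assignment is forced.
Picking the cheapest available tutor for each shift independently would cost £460, but that ignores the shift limits.
An optimal schedule: Mon afternoon→Ekwueme, Mon evening→Rivera, Tue morning→Santos+Rivera, Tue afternoon→Abara, Tue evening→Dana, Wed morning→Santos, Wed afternoon→Yilmaz+Ekwueme, Wed evening→Yilmaz+Abara, Thu morning→Dana+Abara.
Total: 60 + 55 + 30 + 55 + 20 + 35 + 30 + 50 + 60 + 50 + 20 + 35 + 20 = £520.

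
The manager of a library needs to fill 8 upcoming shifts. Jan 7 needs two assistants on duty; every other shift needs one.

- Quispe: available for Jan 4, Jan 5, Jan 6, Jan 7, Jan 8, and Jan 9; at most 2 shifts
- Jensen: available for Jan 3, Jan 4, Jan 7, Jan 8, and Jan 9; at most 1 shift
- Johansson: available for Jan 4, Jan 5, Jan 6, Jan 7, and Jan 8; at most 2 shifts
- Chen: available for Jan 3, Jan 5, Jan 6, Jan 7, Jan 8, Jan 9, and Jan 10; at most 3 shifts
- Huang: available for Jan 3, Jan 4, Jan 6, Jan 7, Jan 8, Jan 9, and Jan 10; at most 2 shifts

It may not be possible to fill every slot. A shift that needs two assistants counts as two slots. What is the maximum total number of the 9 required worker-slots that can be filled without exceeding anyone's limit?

Total capacity across all assistants is 2+1+2+3+2 = 10, and 9 slots are needed, so at most 9 can be filled.
An assignment achieving 9: Jan 3→Jensen, Jan 4→Quispe, Jan 5→Quispe, Jan 6→Johansson, Jan 7→Johansson+Chen, Jan 8→Huang, Jan 9→Chen, Jan 10→Chen.
Loads: Quispe 2/2, Jensen 1/1, Johansson 2/2, Chen 3/3, Huang 1/2.

9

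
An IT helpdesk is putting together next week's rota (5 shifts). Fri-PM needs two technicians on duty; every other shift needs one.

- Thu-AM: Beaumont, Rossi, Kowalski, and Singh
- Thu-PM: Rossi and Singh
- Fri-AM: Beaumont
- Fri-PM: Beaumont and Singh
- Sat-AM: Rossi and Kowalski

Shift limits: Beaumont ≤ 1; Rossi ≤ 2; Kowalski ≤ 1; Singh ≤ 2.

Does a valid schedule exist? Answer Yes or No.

No

Total capacity is 6 and 6 slots are needed, so capacity alone doesn't rule it out.
Shifts {Fri-AM, Fri-PM} need 3 worker-slots in total, but the technicians available for any of those shifts (Beaumont and Singh) can supply at most 2 among them. So no valid schedule exists.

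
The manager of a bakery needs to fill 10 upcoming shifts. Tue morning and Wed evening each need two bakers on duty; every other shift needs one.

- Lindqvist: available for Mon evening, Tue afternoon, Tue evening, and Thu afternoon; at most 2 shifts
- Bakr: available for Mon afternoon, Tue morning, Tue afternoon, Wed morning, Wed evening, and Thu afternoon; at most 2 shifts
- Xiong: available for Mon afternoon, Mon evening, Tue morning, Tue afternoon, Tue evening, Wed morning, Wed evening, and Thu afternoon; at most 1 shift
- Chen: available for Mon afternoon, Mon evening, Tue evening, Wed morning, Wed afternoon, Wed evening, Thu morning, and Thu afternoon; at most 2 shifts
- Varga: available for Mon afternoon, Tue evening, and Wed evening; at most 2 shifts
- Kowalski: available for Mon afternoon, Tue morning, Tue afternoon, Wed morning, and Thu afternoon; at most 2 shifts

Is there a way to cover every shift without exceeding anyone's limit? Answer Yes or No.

No

Total capacity is 2+2+1+2+2+2 = 11 but 12 worker-slots are needed — infeasible.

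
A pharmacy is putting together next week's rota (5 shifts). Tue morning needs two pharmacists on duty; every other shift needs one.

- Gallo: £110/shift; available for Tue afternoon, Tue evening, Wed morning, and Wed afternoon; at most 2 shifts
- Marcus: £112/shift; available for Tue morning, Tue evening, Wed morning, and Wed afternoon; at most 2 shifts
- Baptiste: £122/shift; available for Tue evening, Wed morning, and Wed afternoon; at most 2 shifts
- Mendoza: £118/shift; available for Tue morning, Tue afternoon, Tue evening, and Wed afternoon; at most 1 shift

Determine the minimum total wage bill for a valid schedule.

Tue morning can only be covered by Marcus and Mendoza, so that assignment is forced.
Picking the cheapest available pharmacist for each shift independently would cost £670, but that ignores the shift limits.
An optimal schedule: Tue morning→Marcus+Mendoza, Tue afternoon→Gallo, Tue evening→Marcus, Wed morning→Gallo, Wed afternoon→Baptiste.
Total: 112 + 118 + 110 + 112 + 110 + 122 = £684.

£684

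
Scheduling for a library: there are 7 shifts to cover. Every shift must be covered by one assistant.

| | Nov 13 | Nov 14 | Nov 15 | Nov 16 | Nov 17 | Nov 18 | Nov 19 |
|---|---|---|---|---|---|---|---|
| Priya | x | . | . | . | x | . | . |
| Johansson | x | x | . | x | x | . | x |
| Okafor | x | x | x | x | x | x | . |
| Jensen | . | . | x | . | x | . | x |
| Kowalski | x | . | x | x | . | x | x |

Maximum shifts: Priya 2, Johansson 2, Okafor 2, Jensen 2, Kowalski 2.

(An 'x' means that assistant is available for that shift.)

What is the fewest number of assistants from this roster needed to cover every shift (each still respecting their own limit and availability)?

4

7 slots to fill and no one can take more than 2, so at least ⌈7/2⌉ = 4 assistants are needed.
Priya, Johansson, Okafor, and Jensen alone can cover everything: Nov 13→Priya, Nov 14→Johansson, Nov 15→Okafor, Nov 16→Johansson, Nov 17→Priya, Nov 18→Okafor, Nov 19→Jensen.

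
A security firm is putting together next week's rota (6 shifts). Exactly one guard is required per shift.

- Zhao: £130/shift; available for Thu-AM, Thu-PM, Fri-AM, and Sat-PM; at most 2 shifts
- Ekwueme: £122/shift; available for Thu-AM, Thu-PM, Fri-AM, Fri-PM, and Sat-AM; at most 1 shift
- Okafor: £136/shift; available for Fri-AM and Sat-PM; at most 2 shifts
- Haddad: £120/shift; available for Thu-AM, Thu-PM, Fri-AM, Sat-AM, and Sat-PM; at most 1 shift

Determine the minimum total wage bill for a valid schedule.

£774

Fri-PM can only be covered by Ekwueme, so that assignment is forced.
Picking the cheapest available guard for each shift independently would cost £722, but that ignores the shift limits.
An optimal schedule: Thu-AM→Zhao, Thu-PM→Zhao, Fri-AM→Okafor, Fri-PM→Ekwueme, Sat-AM→Haddad, Sat-PM→Okafor.
Total: 130 + 130 + 136 + 122 + 120 + 136 = £774.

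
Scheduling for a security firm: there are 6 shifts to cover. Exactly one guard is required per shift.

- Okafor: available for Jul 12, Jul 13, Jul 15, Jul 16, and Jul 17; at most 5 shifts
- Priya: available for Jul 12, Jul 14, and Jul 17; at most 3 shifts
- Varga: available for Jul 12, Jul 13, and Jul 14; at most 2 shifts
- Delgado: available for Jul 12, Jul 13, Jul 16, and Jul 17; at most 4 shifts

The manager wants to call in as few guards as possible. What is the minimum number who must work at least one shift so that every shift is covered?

6 slots to fill and no one can take more than 5, so at least ⌈6/5⌉ = 2 guards are needed.
Okafor and Priya alone can cover everything: Jul 12→Okafor, Jul 13→Okafor, Jul 14→Priya, Jul 15→Okafor, Jul 16→Okafor, Jul 17→Okafor.

2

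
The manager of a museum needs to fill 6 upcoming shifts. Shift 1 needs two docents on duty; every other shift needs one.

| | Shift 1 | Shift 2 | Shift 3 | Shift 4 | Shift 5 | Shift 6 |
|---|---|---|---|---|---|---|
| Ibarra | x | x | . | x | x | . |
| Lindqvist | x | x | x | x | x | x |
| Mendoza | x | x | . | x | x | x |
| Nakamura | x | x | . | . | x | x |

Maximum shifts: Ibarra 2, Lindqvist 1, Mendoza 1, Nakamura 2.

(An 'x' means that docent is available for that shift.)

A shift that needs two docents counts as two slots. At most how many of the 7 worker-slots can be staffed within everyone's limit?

Total capacity across all docents is 2+1+1+2 = 6, and 7 slots are needed, so at most 6 can be filled.
An assignment achieving 6: Shift 1→Ibarra+Nakamura, Shift 2→Nakamura, Shift 3→Lindqvist, Shift 4→Ibarra, Shift 6→Mendoza.
Loads: Ibarra 2/2, Lindqvist 1/1, Mendoza 1/1, Nakamura 2/2.

6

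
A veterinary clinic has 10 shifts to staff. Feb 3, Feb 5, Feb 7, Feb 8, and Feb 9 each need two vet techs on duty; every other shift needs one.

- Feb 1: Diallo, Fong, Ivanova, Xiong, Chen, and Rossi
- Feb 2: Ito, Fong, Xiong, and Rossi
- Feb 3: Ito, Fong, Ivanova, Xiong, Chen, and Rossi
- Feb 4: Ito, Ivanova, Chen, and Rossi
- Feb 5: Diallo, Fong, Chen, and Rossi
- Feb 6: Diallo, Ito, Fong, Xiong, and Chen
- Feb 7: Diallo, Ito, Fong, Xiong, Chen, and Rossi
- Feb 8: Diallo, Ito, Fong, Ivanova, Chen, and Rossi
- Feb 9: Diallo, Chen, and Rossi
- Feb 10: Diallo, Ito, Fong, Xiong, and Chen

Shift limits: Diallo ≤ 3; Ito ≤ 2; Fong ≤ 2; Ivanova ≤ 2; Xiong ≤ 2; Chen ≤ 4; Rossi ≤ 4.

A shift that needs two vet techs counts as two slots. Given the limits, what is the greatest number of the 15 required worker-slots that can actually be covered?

Total capacity across all vet techs is 3+2+2+2+2+4+4 = 19, and 15 slots are needed, so at most 15 can be filled.
An assignment achieving 15: Feb 1→Ivanova, Feb 2→Ito, Feb 3→Ivanova+Xiong, Feb 4→Ito, Feb 5→Diallo+Fong, Feb 6→Diallo, Feb 7→Xiong+Chen, Feb 8→Chen+Rossi, Feb 9→Diallo+Chen, Feb 10→Fong.
Loads: Diallo 3/3, Ito 2/2, Fong 2/2, Ivanova 2/2, Xiong 2/2, Chen 3/4, Rossi 1/4.

15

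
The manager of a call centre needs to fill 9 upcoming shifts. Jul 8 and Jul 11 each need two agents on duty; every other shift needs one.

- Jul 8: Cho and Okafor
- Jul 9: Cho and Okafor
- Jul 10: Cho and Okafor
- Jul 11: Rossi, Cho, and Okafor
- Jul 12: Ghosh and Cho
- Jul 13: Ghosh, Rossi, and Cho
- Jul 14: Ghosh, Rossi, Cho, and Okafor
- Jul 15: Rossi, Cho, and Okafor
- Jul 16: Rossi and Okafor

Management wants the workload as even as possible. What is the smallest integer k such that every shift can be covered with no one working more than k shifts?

3

With 4 agents and 11 worker-slots to fill, someone must work at least ⌈11/4⌉ = 3 shifts, so k ≥ 3.
k = 3 works: Jul 8→Cho+Okafor, Jul 9→Cho, Jul 10→Cho, Jul 11→Rossi+Okafor, Jul 12→Ghosh, Jul 13→Ghosh, Jul 14→Ghosh, Jul 15→Rossi, Jul 16→Rossi.
Loads: Ghosh 3, Rossi 3, Cho 3, Okafor 2 — all ≤ 3.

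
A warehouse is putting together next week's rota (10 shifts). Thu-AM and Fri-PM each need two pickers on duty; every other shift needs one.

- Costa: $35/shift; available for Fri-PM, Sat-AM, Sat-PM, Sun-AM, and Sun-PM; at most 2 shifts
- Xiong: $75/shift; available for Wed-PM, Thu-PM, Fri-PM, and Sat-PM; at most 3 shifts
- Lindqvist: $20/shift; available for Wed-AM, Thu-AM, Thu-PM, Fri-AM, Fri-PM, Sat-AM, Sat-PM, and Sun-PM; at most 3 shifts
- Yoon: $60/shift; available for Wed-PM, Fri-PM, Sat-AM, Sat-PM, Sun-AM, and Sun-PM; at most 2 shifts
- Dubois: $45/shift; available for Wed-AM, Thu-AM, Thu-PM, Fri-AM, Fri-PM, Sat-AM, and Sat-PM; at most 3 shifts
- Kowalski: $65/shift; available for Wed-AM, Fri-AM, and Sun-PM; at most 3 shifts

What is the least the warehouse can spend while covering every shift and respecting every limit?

$515

Thu-AM can only be covered by Lindqvist and Dubois, so that assignment is forced.
Picking the cheapest available picker for each shift independently would cost $335, but that ignores the shift limits.
An optimal schedule: Wed-AM→Lindqvist, Wed-PM→Yoon, Thu-AM→Lindqvist+Dubois, Thu-PM→Lindqvist, Fri-AM→Kowalski, Fri-PM→Dubois+Yoon, Sat-AM→Costa, Sat-PM→Dubois, Sun-AM→Costa, Sun-PM→Kowalski.
Total: 20 + 60 + 20 + 45 + 20 + 65 + 45 + 60 + 35 + 45 + 35 + 65 = $515.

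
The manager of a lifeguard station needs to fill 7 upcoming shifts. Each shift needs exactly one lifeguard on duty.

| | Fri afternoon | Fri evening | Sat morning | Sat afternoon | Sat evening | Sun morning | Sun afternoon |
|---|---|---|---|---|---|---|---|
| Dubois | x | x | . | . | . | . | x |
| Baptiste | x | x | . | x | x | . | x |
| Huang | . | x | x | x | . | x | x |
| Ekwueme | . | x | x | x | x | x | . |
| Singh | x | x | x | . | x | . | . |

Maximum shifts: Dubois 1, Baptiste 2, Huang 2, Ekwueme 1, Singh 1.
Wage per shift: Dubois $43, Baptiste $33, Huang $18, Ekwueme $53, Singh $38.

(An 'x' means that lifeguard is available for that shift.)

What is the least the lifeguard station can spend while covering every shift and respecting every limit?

Picking the cheapest available lifeguard for each shift independently would cost $156, but that ignores the shift limits.
An optimal schedule: Fri afternoon→Dubois, Fri evening→Singh, Sat morning→Huang, Sat afternoon→Baptiste, Sat evening→Ekwueme, Sun morning→Huang, Sun afternoon→Baptiste.
Total: 43 + 38 + 18 + 33 + 53 + 18 + 33 = $236.

$236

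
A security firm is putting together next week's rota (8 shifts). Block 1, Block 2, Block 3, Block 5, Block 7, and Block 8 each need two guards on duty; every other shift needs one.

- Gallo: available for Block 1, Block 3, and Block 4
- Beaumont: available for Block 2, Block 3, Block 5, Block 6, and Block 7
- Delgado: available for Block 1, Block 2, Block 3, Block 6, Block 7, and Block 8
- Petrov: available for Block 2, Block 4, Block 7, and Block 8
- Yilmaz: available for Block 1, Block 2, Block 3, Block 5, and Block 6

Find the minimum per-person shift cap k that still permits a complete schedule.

3

With 5 guards and 14 worker-slots to fill, someone must work at least ⌈14/5⌉ = 3 shifts, so k ≥ 3.
k = 3 works: Block 1→Gallo+Delgado, Block 2→Petrov+Yilmaz, Block 3→Gallo+Yilmaz, Block 4→Gallo, Block 5→Beaumont+Yilmaz, Block 6→Beaumont, Block 7→Beaumont+Delgado, Block 8→Delgado+Petrov.
Loads: Gallo 3, Beaumont 3, Delgado 3, Petrov 2, Yilmaz 3 — all ≤ 3.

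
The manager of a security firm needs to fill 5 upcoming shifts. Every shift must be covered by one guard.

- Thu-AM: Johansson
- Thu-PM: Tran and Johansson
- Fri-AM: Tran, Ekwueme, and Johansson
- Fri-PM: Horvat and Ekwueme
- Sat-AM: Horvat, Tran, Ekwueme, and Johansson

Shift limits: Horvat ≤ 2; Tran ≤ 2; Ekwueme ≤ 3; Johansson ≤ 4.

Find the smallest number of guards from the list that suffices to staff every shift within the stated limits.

2

5 slots to fill and no one can take more than 4, so at least ⌈5/4⌉ = 2 guards are needed.
Horvat and Johansson alone can cover everything: Thu-AM→Johansson, Thu-PM→Johansson, Fri-AM→Johansson, Fri-PM→Horvat, Sat-AM→Horvat.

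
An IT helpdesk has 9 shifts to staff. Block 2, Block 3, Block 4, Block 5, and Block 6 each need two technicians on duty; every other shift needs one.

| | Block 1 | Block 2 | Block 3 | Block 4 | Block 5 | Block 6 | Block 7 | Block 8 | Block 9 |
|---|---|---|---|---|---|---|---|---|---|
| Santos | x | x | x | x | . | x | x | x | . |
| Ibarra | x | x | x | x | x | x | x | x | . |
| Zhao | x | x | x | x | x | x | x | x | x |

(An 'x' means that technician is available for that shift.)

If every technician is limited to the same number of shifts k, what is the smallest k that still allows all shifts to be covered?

5

With 3 technicians and 14 worker-slots to fill, someone must work at least ⌈14/3⌉ = 5 shifts, so k ≥ 5.
k = 5 works: Block 1→Santos, Block 2→Santos+Ibarra, Block 3→Santos+Ibarra, Block 4→Santos+Ibarra, Block 5→Ibarra+Zhao, Block 6→Santos+Ibarra, Block 7→Zhao, Block 8→Zhao, Block 9→Zhao.
Loads: Santos 5, Ibarra 5, Zhao 4 — all ≤ 5.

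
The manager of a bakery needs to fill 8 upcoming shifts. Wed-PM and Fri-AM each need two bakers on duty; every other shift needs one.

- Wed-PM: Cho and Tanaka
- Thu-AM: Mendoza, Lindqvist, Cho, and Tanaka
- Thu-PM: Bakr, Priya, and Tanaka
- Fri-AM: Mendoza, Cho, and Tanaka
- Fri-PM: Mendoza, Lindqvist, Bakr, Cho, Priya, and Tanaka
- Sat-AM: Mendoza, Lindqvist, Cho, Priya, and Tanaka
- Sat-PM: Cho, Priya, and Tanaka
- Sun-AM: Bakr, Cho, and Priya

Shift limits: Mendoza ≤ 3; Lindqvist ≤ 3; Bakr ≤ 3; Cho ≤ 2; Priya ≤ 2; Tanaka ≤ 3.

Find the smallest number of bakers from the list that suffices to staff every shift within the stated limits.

10 slots to fill and no one can take more than 3, so at least ⌈10/3⌉ = 4 bakers are needed.
Mendoza, Bakr, Cho, and Tanaka alone can cover everything: Wed-PM→Cho+Tanaka, Thu-AM→Mendoza, Thu-PM→Bakr, Fri-AM→Mendoza+Tanaka, Fri-PM→Bakr, Sat-AM→Mendoza, Sat-PM→Cho, Sun-AM→Bakr.

4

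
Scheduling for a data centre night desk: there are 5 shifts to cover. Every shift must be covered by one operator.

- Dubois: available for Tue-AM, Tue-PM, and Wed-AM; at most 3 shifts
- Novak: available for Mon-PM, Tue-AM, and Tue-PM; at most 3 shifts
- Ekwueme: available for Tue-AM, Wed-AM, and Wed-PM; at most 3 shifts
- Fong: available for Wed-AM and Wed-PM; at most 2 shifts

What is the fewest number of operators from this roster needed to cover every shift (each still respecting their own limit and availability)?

2

5 slots to fill and no one can take more than 3, so at least ⌈5/3⌉ = 2 operators are needed.
Novak and Ekwueme alone can cover everything: Mon-PM→Novak, Tue-AM→Novak, Tue-PM→Novak, Wed-AM→Ekwueme, Wed-PM→Ekwueme.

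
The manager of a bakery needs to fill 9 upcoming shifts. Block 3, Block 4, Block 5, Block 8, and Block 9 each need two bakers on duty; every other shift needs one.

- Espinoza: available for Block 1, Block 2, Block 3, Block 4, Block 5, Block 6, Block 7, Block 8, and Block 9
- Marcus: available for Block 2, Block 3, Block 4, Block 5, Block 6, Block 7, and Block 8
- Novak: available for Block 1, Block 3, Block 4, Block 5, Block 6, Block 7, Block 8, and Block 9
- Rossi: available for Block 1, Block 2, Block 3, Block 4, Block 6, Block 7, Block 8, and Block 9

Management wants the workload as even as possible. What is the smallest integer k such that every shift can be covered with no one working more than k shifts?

With 4 bakers and 14 worker-slots to fill, someone must work at least ⌈14/4⌉ = 4 shifts, so k ≥ 4.
k = 4 works: Block 1→Espinoza, Block 2→Espinoza, Block 3→Marcus+Novak, Block 4→Novak+Rossi, Block 5→Espinoza+Marcus, Block 6→Marcus, Block 7→Marcus, Block 8→Novak+Rossi, Block 9→Espinoza+Novak.
Loads: Espinoza 4, Marcus 4, Novak 4, Rossi 2 — all ≤ 4.

4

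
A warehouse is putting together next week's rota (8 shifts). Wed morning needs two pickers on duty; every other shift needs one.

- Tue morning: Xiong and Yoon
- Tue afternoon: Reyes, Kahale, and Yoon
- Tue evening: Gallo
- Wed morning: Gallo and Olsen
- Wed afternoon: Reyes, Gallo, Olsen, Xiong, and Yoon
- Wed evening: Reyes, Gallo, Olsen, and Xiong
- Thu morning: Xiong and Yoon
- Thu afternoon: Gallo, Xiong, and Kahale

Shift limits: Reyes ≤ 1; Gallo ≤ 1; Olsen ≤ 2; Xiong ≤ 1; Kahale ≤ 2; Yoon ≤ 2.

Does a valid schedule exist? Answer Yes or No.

No

Total capacity is 9 and 9 slots are needed, so capacity alone doesn't rule it out.
Shifts {Tue evening, Wed morning} need 3 worker-slots in total, but the pickers available for any of those shifts (Gallo and Olsen) can supply at most 2 among them. So no valid schedule exists.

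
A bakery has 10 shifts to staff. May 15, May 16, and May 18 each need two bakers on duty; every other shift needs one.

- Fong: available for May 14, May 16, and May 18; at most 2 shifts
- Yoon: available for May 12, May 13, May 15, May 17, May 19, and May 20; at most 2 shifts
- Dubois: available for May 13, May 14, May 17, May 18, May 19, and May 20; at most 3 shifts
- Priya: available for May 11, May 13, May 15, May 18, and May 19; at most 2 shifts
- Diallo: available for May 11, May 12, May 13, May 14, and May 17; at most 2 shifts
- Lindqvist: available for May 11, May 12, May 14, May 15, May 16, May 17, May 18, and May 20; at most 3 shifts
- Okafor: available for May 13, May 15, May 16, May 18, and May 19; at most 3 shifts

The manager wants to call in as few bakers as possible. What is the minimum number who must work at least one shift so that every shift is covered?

13 slots to fill and no one can take more than 3, so at least ⌈13/3⌉ = 5 bakers are needed.
Fong, Yoon, Dubois, Lindqvist, and Okafor alone can cover everything: May 11→Lindqvist, May 12→Yoon, May 13→Yoon, May 14→Fong, May 15→Lindqvist+Okafor, May 16→Fong+Lindqvist, May 17→Dubois, May 18→Dubois+Okafor, May 19→Okafor, May 20→Dubois.

5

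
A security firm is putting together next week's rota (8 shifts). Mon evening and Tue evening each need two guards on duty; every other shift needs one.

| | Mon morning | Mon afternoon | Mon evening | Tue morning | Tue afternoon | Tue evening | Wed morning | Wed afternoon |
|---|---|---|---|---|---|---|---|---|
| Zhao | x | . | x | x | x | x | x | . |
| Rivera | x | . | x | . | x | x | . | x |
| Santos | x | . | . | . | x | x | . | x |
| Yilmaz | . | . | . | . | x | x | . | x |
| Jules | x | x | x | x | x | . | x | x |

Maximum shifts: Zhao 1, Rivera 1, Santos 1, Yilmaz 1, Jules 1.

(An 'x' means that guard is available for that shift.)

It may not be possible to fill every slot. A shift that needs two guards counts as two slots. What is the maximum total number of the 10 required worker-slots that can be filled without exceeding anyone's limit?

Total capacity across all guards is 1+1+1+1+1 = 5, and 10 slots are needed, so at most 5 can be filled.
An assignment achieving 5: Mon morning→Santos, Mon afternoon→Jules, Mon evening→Rivera, Tue morning→Zhao, Tue evening→Yilmaz.
Loads: Zhao 1/1, Rivera 1/1, Santos 1/1, Yilmaz 1/1, Jules 1/1.

5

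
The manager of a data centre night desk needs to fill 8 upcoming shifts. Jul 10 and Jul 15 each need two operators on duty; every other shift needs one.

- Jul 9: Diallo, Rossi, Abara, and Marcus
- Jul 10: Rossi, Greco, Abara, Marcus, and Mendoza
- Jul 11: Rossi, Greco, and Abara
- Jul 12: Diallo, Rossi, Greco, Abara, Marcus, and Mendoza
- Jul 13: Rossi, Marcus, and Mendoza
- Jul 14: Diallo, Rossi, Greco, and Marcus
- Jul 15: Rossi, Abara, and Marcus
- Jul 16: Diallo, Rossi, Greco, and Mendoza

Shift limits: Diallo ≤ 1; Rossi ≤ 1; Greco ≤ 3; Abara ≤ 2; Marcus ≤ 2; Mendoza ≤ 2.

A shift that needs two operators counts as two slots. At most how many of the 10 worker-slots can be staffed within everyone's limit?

10

Total capacity across all operators is 1+1+3+2+2+2 = 11, and 10 slots are needed, so at most 10 can be filled.
An assignment achieving 10: Jul 9→Diallo, Jul 10→Greco+Abara, Jul 11→Rossi, Jul 12→Mendoza, Jul 13→Marcus, Jul 14→Greco, Jul 15→Abara+Marcus, Jul 16→Greco.
Loads: Diallo 1/1, Rossi 1/1, Greco 3/3, Abara 2/2, Marcus 2/2, Mendoza 1/2.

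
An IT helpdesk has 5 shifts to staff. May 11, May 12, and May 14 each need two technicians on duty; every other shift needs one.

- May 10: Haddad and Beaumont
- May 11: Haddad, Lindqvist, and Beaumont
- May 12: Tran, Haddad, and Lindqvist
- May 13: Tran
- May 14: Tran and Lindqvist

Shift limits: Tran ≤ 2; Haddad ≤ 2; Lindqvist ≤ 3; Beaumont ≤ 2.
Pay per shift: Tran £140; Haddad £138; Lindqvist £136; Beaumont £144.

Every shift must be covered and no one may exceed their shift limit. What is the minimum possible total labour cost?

£1108

May 13 can only be covered by Tran, so that assignment is forced.
May 14 can only be covered by Tran and Lindqvist, so that assignment is forced.
Picking the cheapest available technician for each shift independently would cost £1102, but that ignores the shift limits.
An optimal schedule: May 10→Haddad, May 11→Lindqvist+Beaumont, May 12→Haddad+Lindqvist, May 13→Tran, May 14→Tran+Lindqvist.
Total: 138 + 136 + 144 + 138 + 136 + 140 + 140 + 136 = £1108.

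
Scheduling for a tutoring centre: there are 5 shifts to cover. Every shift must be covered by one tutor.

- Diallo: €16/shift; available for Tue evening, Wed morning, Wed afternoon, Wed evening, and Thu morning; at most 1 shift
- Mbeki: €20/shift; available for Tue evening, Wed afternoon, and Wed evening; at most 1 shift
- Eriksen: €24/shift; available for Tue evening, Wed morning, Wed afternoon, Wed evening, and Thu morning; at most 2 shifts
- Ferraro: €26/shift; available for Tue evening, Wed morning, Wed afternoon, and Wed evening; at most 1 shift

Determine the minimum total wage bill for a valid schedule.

Picking the cheapest available tutor for each shift independently would cost €80, but that ignores the shift limits.
An optimal schedule: Tue evening→Mbeki, Wed morning→Eriksen, Wed afternoon→Eriksen, Wed evening→Ferraro, Thu morning→Diallo.
Total: 20 + 24 + 24 + 26 + 16 = €110.

€110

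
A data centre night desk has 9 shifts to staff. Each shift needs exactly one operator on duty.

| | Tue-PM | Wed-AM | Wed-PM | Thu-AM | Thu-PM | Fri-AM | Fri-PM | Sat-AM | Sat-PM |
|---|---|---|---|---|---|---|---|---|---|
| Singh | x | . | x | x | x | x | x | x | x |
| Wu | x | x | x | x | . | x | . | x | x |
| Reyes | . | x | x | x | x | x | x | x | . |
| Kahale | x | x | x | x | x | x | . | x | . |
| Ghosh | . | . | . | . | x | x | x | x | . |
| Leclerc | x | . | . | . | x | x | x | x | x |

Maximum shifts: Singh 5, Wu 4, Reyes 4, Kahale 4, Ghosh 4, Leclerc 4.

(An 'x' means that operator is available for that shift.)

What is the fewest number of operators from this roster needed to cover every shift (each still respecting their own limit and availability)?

9 slots to fill and no one can take more than 5, so at least ⌈9/5⌉ = 2 operators are needed.
Singh and Wu alone can cover everything: Tue-PM→Singh, Wed-AM→Wu, Wed-PM→Singh, Thu-AM→Singh, Thu-PM→Singh, Fri-AM→Wu, Fri-PM→Singh, Sat-AM→Wu, Sat-PM→Wu.

2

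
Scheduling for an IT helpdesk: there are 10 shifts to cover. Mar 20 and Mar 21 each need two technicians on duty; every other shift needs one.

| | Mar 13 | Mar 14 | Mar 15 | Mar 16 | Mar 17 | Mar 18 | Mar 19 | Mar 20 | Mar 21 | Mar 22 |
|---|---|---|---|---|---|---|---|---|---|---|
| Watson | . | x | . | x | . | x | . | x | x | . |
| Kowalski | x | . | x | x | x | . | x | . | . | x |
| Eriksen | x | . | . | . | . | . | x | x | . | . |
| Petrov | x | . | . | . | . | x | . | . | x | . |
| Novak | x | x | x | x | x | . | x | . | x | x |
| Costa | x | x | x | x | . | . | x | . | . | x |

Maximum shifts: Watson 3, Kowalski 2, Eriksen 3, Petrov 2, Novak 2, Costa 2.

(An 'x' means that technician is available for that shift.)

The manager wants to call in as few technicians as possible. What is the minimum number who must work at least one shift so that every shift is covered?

5

12 slots to fill and no one can take more than 3, so at least ⌈12/3⌉ = 4 technicians are needed.
Any 4 technicians together have capacity at most 3+3+2+2 = 10 < 12 slots, so 4 can never suffice.
Watson, Kowalski, Eriksen, Petrov, and Novak alone can cover everything: Mar 13→Eriksen, Mar 14→Watson, Mar 15→Kowalski, Mar 16→Watson, Mar 17→Kowalski, Mar 18→Petrov, Mar 19→Eriksen, Mar 20→Watson+Eriksen, Mar 21→Petrov+Novak, Mar 22→Novak.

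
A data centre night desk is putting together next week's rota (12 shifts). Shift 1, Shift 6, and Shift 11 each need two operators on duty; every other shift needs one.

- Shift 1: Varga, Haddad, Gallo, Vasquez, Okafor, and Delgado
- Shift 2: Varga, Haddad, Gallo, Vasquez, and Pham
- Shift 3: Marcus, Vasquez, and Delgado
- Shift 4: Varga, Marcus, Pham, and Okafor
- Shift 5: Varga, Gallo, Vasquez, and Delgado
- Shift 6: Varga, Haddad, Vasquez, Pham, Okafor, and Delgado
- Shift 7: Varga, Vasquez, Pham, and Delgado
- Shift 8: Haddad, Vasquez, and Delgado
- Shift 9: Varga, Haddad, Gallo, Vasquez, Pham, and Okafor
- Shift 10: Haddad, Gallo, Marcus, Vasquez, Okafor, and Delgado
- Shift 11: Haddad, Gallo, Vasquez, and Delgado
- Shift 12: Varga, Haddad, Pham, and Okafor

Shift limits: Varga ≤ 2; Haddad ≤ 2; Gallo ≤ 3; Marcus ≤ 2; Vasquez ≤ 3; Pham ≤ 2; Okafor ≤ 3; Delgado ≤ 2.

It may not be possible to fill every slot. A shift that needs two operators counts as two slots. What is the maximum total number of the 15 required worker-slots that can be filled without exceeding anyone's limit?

15

Total capacity across all operators is 2+2+3+2+3+2+3+2 = 19, and 15 slots are needed, so at most 15 can be filled.
An assignment achieving 15: Shift 1→Gallo+Vasquez, Shift 2→Gallo, Shift 3→Marcus, Shift 4→Varga, Shift 5→Varga, Shift 6→Vasquez+Pham, Shift 7→Vasquez, Shift 8→Haddad, Shift 9→Okafor, Shift 10→Marcus, Shift 11→Haddad+Gallo, Shift 12→Pham.
Loads: Varga 2/2, Haddad 2/2, Gallo 3/3, Marcus 2/2, Vasquez 3/3, Pham 2/2, Okafor 1/3, Delgado 0/2.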